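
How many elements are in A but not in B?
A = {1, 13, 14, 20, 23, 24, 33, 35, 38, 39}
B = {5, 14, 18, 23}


Set A = {1, 13, 14, 20, 23, 24, 33, 35, 38, 39}
Set B = {5, 14, 18, 23}
A \ B = {1, 13, 20, 24, 33, 35, 38, 39}
|A \ B| = 8

8


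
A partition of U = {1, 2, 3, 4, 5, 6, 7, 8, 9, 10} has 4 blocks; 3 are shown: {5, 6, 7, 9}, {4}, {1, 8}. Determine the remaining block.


U = {1, 2, 3, 4, 5, 6, 7, 8, 9, 10}
Shown blocks: {5, 6, 7, 9}, {4}, {1, 8}
A partition's blocks are pairwise disjoint and cover U, so the missing block = U \ (union of shown blocks).
Union of shown blocks: {1, 4, 5, 6, 7, 8, 9}
Missing block = U \ (union) = {2, 3, 10}

{2, 3, 10}


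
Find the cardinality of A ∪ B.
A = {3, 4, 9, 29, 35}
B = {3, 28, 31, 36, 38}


Set A = {3, 4, 9, 29, 35}, |A| = 5
Set B = {3, 28, 31, 36, 38}, |B| = 5
A ∩ B = {3}, |A ∩ B| = 1
|A ∪ B| = |A| + |B| - |A ∩ B| = 5 + 5 - 1 = 9

9


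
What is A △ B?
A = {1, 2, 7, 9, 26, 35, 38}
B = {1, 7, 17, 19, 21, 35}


Set A = {1, 2, 7, 9, 26, 35, 38}
Set B = {1, 7, 17, 19, 21, 35}
A △ B = (A \ B) ∪ (B \ A)
Elements in A but not B: {2, 9, 26, 38}
Elements in B but not A: {17, 19, 21}
A △ B = {2, 9, 17, 19, 21, 26, 38}

{2, 9, 17, 19, 21, 26, 38}


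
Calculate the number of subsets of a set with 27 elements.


The set has 27 elements.
The power set contains all possible subsets.
|P(A)| = 2^|A| = 2^27 = 134217728

134217728


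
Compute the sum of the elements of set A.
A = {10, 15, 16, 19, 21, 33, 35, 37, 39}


Set A = {10, 15, 16, 19, 21, 33, 35, 37, 39}
Sum = 10 + 15 + 16 + 19 + 21 + 33 + 35 + 37 + 39 = 225

225


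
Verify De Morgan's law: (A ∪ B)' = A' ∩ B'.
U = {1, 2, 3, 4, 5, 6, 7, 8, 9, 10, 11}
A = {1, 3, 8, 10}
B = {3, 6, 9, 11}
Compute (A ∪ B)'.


U = {1, 2, 3, 4, 5, 6, 7, 8, 9, 10, 11}
A = {1, 3, 8, 10}, B = {3, 6, 9, 11}
A ∪ B = {1, 3, 6, 8, 9, 10, 11}
(A ∪ B)' = U \ (A ∪ B) = {2, 4, 5, 7}
Verification via A' ∩ B': A' = {2, 4, 5, 6, 7, 9, 11}, B' = {1, 2, 4, 5, 7, 8, 10}
A' ∩ B' = {2, 4, 5, 7} ✓

{2, 4, 5, 7}


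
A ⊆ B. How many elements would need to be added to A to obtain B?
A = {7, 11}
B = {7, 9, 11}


Set A = {7, 11}, |A| = 2
Set B = {7, 9, 11}, |B| = 3
Since A ⊆ B: B \ A = {9}
|B| - |A| = 3 - 2 = 1

1


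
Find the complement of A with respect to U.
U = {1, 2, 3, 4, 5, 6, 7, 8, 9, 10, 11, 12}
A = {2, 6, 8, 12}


Universal set U = {1, 2, 3, 4, 5, 6, 7, 8, 9, 10, 11, 12}
Set A = {2, 6, 8, 12}
A' = U \ A = elements in U but not in A
Checking each element of U:
1 (not in A, include), 2 (in A, exclude), 3 (not in A, include), 4 (not in A, include), 5 (not in A, include), 6 (in A, exclude), 7 (not in A, include), 8 (in A, exclude), 9 (not in A, include), 10 (not in A, include), 11 (not in A, include), 12 (in A, exclude)
A' = {1, 3, 4, 5, 7, 9, 10, 11}

{1, 3, 4, 5, 7, 9, 10, 11}


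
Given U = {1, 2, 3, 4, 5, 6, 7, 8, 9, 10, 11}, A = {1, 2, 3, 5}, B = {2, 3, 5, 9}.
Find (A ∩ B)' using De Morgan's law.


U = {1, 2, 3, 4, 5, 6, 7, 8, 9, 10, 11}
A = {1, 2, 3, 5}, B = {2, 3, 5, 9}
A ∩ B = {2, 3, 5}
(A ∩ B)' = U \ (A ∩ B) = {1, 4, 6, 7, 8, 9, 10, 11}
Verification via A' ∪ B': A' = {4, 6, 7, 8, 9, 10, 11}, B' = {1, 4, 6, 7, 8, 10, 11}
A' ∪ B' = {1, 4, 6, 7, 8, 9, 10, 11} ✓

{1, 4, 6, 7, 8, 9, 10, 11}


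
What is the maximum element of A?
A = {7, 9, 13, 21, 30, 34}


Set A = {7, 9, 13, 21, 30, 34}
Elements in ascending order: 7, 9, 13, 21, 30, 34
The largest element is 34.

34


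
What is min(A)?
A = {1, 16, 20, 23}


Set A = {1, 16, 20, 23}
Elements in ascending order: 1, 16, 20, 23
The smallest element is 1.

1


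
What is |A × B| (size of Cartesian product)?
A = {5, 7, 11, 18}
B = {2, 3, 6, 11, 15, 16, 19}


Set A = {5, 7, 11, 18} has 4 elements.
Set B = {2, 3, 6, 11, 15, 16, 19} has 7 elements.
|A × B| = |A| × |B| = 4 × 7 = 28

28


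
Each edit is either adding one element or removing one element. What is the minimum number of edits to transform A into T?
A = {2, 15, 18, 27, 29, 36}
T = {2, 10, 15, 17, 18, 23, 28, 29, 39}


Set A = {2, 15, 18, 27, 29, 36}
Set T = {2, 10, 15, 17, 18, 23, 28, 29, 39}
Elements to remove from A (in A, not in T): {27, 36} → 2 removals
Elements to add to A (in T, not in A): {10, 17, 23, 28, 39} → 5 additions
Total edits = 2 + 5 = 7

7


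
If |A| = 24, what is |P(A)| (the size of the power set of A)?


The set has 24 elements.
The power set contains all possible subsets.
|P(A)| = 2^|A| = 2^24 = 16777216

16777216


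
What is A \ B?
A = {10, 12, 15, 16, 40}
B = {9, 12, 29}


Set A = {10, 12, 15, 16, 40}
Set B = {9, 12, 29}
A \ B includes elements in A that are not in B.
Check each element of A:
10 (not in B, keep), 12 (in B, remove), 15 (not in B, keep), 16 (not in B, keep), 40 (not in B, keep)
A \ B = {10, 15, 16, 40}

{10, 15, 16, 40}


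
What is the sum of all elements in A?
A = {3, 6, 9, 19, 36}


Set A = {3, 6, 9, 19, 36}
Sum = 3 + 6 + 9 + 19 + 36 = 73

73


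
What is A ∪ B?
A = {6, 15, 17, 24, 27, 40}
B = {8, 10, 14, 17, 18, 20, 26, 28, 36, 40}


Set A = {6, 15, 17, 24, 27, 40}
Set B = {8, 10, 14, 17, 18, 20, 26, 28, 36, 40}
A ∪ B includes all elements in either set.
Elements from A: {6, 15, 17, 24, 27, 40}
Elements from B not already included: {8, 10, 14, 18, 20, 26, 28, 36}
A ∪ B = {6, 8, 10, 14, 15, 17, 18, 20, 24, 26, 27, 28, 36, 40}

{6, 8, 10, 14, 15, 17, 18, 20, 24, 26, 27, 28, 36, 40}


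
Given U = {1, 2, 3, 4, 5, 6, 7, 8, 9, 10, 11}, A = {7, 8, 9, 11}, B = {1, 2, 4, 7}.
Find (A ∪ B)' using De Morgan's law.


U = {1, 2, 3, 4, 5, 6, 7, 8, 9, 10, 11}
A = {7, 8, 9, 11}, B = {1, 2, 4, 7}
A ∪ B = {1, 2, 4, 7, 8, 9, 11}
(A ∪ B)' = U \ (A ∪ B) = {3, 5, 6, 10}
Verification via A' ∩ B': A' = {1, 2, 3, 4, 5, 6, 10}, B' = {3, 5, 6, 8, 9, 10, 11}
A' ∩ B' = {3, 5, 6, 10} ✓

{3, 5, 6, 10}


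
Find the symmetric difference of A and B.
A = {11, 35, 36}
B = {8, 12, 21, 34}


Set A = {11, 35, 36}
Set B = {8, 12, 21, 34}
A △ B = (A \ B) ∪ (B \ A)
Elements in A but not B: {11, 35, 36}
Elements in B but not A: {8, 12, 21, 34}
A △ B = {8, 11, 12, 21, 34, 35, 36}

{8, 11, 12, 21, 34, 35, 36}


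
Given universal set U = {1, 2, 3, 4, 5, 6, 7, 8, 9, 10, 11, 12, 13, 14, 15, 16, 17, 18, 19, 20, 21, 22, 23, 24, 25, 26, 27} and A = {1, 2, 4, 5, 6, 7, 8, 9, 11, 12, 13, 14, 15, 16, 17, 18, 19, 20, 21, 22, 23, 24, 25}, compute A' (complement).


Universal set U = {1, 2, 3, 4, 5, 6, 7, 8, 9, 10, 11, 12, 13, 14, 15, 16, 17, 18, 19, 20, 21, 22, 23, 24, 25, 26, 27}
Set A = {1, 2, 4, 5, 6, 7, 8, 9, 11, 12, 13, 14, 15, 16, 17, 18, 19, 20, 21, 22, 23, 24, 25}
A' = U \ A = elements in U but not in A
Checking each element of U:
1 (in A, exclude), 2 (in A, exclude), 3 (not in A, include), 4 (in A, exclude), 5 (in A, exclude), 6 (in A, exclude), 7 (in A, exclude), 8 (in A, exclude), 9 (in A, exclude), 10 (not in A, include), 11 (in A, exclude), 12 (in A, exclude), 13 (in A, exclude), 14 (in A, exclude), 15 (in A, exclude), 16 (in A, exclude), 17 (in A, exclude), 18 (in A, exclude), 19 (in A, exclude), 20 (in A, exclude), 21 (in A, exclude), 22 (in A, exclude), 23 (in A, exclude), 24 (in A, exclude), 25 (in A, exclude), 26 (not in A, include), 27 (not in A, include)
A' = {3, 10, 26, 27}

{3, 10, 26, 27}


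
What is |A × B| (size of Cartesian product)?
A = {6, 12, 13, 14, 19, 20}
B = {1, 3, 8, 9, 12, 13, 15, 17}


Set A = {6, 12, 13, 14, 19, 20} has 6 elements.
Set B = {1, 3, 8, 9, 12, 13, 15, 17} has 8 elements.
|A × B| = |A| × |B| = 6 × 8 = 48

48


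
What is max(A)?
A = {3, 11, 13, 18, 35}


Set A = {3, 11, 13, 18, 35}
Elements in ascending order: 3, 11, 13, 18, 35
The largest element is 35.

35


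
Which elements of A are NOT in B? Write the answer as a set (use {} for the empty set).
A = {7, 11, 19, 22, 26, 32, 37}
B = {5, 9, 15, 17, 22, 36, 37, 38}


Set A = {7, 11, 19, 22, 26, 32, 37}
Set B = {5, 9, 15, 17, 22, 36, 37, 38}
Check each element of A against B:
7 ∉ B (include), 11 ∉ B (include), 19 ∉ B (include), 22 ∈ B, 26 ∉ B (include), 32 ∉ B (include), 37 ∈ B
Elements of A not in B: {7, 11, 19, 26, 32}

{7, 11, 19, 26, 32}


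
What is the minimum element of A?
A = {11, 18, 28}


Set A = {11, 18, 28}
Elements in ascending order: 11, 18, 28
The smallest element is 11.

11


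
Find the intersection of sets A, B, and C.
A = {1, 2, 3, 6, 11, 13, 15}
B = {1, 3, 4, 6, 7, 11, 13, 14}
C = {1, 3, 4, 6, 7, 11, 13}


Set A = {1, 2, 3, 6, 11, 13, 15}
Set B = {1, 3, 4, 6, 7, 11, 13, 14}
Set C = {1, 3, 4, 6, 7, 11, 13}
First, A ∩ B = {1, 3, 6, 11, 13}
Then, (A ∩ B) ∩ C = {1, 3, 6, 11, 13}

{1, 3, 6, 11, 13}


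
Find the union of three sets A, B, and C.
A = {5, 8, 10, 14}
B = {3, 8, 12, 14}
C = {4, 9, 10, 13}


Set A = {5, 8, 10, 14}
Set B = {3, 8, 12, 14}
Set C = {4, 9, 10, 13}
First, A ∪ B = {3, 5, 8, 10, 12, 14}
Then, (A ∪ B) ∪ C = {3, 4, 5, 8, 9, 10, 12, 13, 14}

{3, 4, 5, 8, 9, 10, 12, 13, 14}


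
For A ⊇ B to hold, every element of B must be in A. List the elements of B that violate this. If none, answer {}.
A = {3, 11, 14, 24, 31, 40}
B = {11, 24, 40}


Set A = {3, 11, 14, 24, 31, 40}
Set B = {11, 24, 40}
Check each element of B against A:
11 ∈ A, 24 ∈ A, 40 ∈ A
Elements of B not in A: {}

{}


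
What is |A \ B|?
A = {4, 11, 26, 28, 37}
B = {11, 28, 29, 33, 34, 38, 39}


Set A = {4, 11, 26, 28, 37}
Set B = {11, 28, 29, 33, 34, 38, 39}
A \ B = {4, 26, 37}
|A \ B| = 3

3


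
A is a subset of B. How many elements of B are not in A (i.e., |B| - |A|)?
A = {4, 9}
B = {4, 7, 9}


Set A = {4, 9}, |A| = 2
Set B = {4, 7, 9}, |B| = 3
Since A ⊆ B: B \ A = {7}
|B| - |A| = 3 - 2 = 1

1


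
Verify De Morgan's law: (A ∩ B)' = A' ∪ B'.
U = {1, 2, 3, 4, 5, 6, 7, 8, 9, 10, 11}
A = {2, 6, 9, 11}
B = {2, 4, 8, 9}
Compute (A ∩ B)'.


U = {1, 2, 3, 4, 5, 6, 7, 8, 9, 10, 11}
A = {2, 6, 9, 11}, B = {2, 4, 8, 9}
A ∩ B = {2, 9}
(A ∩ B)' = U \ (A ∩ B) = {1, 3, 4, 5, 6, 7, 8, 10, 11}
Verification via A' ∪ B': A' = {1, 3, 4, 5, 7, 8, 10}, B' = {1, 3, 5, 6, 7, 10, 11}
A' ∪ B' = {1, 3, 4, 5, 6, 7, 8, 10, 11} ✓

{1, 3, 4, 5, 6, 7, 8, 10, 11}


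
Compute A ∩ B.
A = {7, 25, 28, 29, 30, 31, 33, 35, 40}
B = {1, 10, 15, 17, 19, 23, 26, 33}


Set A = {7, 25, 28, 29, 30, 31, 33, 35, 40}
Set B = {1, 10, 15, 17, 19, 23, 26, 33}
A ∩ B includes only elements in both sets.
Check each element of A against B:
7 ✗, 25 ✗, 28 ✗, 29 ✗, 30 ✗, 31 ✗, 33 ✓, 35 ✗, 40 ✗
A ∩ B = {33}

{33}


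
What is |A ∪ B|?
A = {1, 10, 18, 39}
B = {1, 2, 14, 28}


Set A = {1, 10, 18, 39}, |A| = 4
Set B = {1, 2, 14, 28}, |B| = 4
A ∩ B = {1}, |A ∩ B| = 1
|A ∪ B| = |A| + |B| - |A ∩ B| = 4 + 4 - 1 = 7

7


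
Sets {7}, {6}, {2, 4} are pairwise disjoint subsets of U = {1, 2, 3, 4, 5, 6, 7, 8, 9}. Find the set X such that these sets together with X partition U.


U = {1, 2, 3, 4, 5, 6, 7, 8, 9}
Shown blocks: {7}, {6}, {2, 4}
A partition's blocks are pairwise disjoint and cover U, so the missing block = U \ (union of shown blocks).
Union of shown blocks: {2, 4, 6, 7}
Missing block = U \ (union) = {1, 3, 5, 8, 9}

{1, 3, 5, 8, 9}


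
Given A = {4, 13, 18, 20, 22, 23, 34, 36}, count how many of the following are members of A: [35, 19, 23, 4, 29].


Set A = {4, 13, 18, 20, 22, 23, 34, 36}
Candidates: [35, 19, 23, 4, 29]
Check each candidate:
35 ∉ A, 19 ∉ A, 23 ∈ A, 4 ∈ A, 29 ∉ A
Count of candidates in A: 2

2


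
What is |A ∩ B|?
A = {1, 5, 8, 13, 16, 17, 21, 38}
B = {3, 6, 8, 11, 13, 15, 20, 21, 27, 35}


Set A = {1, 5, 8, 13, 16, 17, 21, 38}
Set B = {3, 6, 8, 11, 13, 15, 20, 21, 27, 35}
A ∩ B = {8, 13, 21}
|A ∩ B| = 3

3


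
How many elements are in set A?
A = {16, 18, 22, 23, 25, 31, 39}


Set A = {16, 18, 22, 23, 25, 31, 39}
Listing elements: 16, 18, 22, 23, 25, 31, 39
Counting: 7 elements
|A| = 7

7


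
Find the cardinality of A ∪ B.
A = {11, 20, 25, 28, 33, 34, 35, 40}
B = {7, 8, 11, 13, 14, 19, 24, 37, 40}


Set A = {11, 20, 25, 28, 33, 34, 35, 40}, |A| = 8
Set B = {7, 8, 11, 13, 14, 19, 24, 37, 40}, |B| = 9
A ∩ B = {11, 40}, |A ∩ B| = 2
|A ∪ B| = |A| + |B| - |A ∩ B| = 8 + 9 - 2 = 15

15


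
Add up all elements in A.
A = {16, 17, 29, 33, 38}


Set A = {16, 17, 29, 33, 38}
Sum = 16 + 17 + 29 + 33 + 38 = 133

133


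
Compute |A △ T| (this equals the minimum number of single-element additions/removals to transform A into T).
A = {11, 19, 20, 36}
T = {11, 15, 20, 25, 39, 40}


Set A = {11, 19, 20, 36}
Set T = {11, 15, 20, 25, 39, 40}
Elements to remove from A (in A, not in T): {19, 36} → 2 removals
Elements to add to A (in T, not in A): {15, 25, 39, 40} → 4 additions
Total edits = 2 + 4 = 6

6


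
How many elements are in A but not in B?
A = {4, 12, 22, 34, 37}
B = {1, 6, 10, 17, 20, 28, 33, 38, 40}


Set A = {4, 12, 22, 34, 37}
Set B = {1, 6, 10, 17, 20, 28, 33, 38, 40}
A \ B = {4, 12, 22, 34, 37}
|A \ B| = 5

5


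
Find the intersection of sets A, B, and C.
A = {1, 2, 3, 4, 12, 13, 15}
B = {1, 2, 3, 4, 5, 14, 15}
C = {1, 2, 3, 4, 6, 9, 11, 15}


Set A = {1, 2, 3, 4, 12, 13, 15}
Set B = {1, 2, 3, 4, 5, 14, 15}
Set C = {1, 2, 3, 4, 6, 9, 11, 15}
First, A ∩ B = {1, 2, 3, 4, 15}
Then, (A ∩ B) ∩ C = {1, 2, 3, 4, 15}

{1, 2, 3, 4, 15}


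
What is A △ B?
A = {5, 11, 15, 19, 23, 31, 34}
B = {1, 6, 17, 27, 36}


Set A = {5, 11, 15, 19, 23, 31, 34}
Set B = {1, 6, 17, 27, 36}
A △ B = (A \ B) ∪ (B \ A)
Elements in A but not B: {5, 11, 15, 19, 23, 31, 34}
Elements in B but not A: {1, 6, 17, 27, 36}
A △ B = {1, 5, 6, 11, 15, 17, 19, 23, 27, 31, 34, 36}

{1, 5, 6, 11, 15, 17, 19, 23, 27, 31, 34, 36}


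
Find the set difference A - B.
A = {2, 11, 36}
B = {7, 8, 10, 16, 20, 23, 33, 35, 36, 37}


Set A = {2, 11, 36}
Set B = {7, 8, 10, 16, 20, 23, 33, 35, 36, 37}
A \ B includes elements in A that are not in B.
Check each element of A:
2 (not in B, keep), 11 (not in B, keep), 36 (in B, remove)
A \ B = {2, 11}

{2, 11}


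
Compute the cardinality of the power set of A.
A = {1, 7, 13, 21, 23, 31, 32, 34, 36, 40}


Set A = {1, 7, 13, 21, 23, 31, 32, 34, 36, 40}
|A| = 10
The power set P(A) contains all subsets of A.
|P(A)| = 2^|A| = 2^10 = 1024

1024


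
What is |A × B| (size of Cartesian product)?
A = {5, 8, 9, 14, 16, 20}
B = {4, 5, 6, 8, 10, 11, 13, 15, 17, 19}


Set A = {5, 8, 9, 14, 16, 20} has 6 elements.
Set B = {4, 5, 6, 8, 10, 11, 13, 15, 17, 19} has 10 elements.
|A × B| = |A| × |B| = 6 × 10 = 60

60


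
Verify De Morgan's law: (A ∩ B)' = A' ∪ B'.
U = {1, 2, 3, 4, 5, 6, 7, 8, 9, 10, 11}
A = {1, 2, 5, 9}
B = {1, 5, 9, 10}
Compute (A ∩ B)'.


U = {1, 2, 3, 4, 5, 6, 7, 8, 9, 10, 11}
A = {1, 2, 5, 9}, B = {1, 5, 9, 10}
A ∩ B = {1, 5, 9}
(A ∩ B)' = U \ (A ∩ B) = {2, 3, 4, 6, 7, 8, 10, 11}
Verification via A' ∪ B': A' = {3, 4, 6, 7, 8, 10, 11}, B' = {2, 3, 4, 6, 7, 8, 11}
A' ∪ B' = {2, 3, 4, 6, 7, 8, 10, 11} ✓

{2, 3, 4, 6, 7, 8, 10, 11}


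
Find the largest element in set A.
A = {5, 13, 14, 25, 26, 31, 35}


Set A = {5, 13, 14, 25, 26, 31, 35}
Elements in ascending order: 5, 13, 14, 25, 26, 31, 35
The largest element is 35.

35


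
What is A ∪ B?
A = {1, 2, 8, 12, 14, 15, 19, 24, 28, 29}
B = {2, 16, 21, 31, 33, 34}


Set A = {1, 2, 8, 12, 14, 15, 19, 24, 28, 29}
Set B = {2, 16, 21, 31, 33, 34}
A ∪ B includes all elements in either set.
Elements from A: {1, 2, 8, 12, 14, 15, 19, 24, 28, 29}
Elements from B not already included: {16, 21, 31, 33, 34}
A ∪ B = {1, 2, 8, 12, 14, 15, 16, 19, 21, 24, 28, 29, 31, 33, 34}

{1, 2, 8, 12, 14, 15, 16, 19, 21, 24, 28, 29, 31, 33, 34}


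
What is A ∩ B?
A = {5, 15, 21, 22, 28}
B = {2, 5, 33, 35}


Set A = {5, 15, 21, 22, 28}
Set B = {2, 5, 33, 35}
A ∩ B includes only elements in both sets.
Check each element of A against B:
5 ✓, 15 ✗, 21 ✗, 22 ✗, 28 ✗
A ∩ B = {5}

{5}


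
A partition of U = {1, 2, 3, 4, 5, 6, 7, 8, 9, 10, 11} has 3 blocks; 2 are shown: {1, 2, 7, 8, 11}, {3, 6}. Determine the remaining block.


U = {1, 2, 3, 4, 5, 6, 7, 8, 9, 10, 11}
Shown blocks: {1, 2, 7, 8, 11}, {3, 6}
A partition's blocks are pairwise disjoint and cover U, so the missing block = U \ (union of shown blocks).
Union of shown blocks: {1, 2, 3, 6, 7, 8, 11}
Missing block = U \ (union) = {4, 5, 9, 10}

{4, 5, 9, 10}


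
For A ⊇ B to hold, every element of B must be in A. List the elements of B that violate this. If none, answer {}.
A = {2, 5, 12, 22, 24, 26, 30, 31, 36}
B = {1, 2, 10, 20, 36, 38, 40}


Set A = {2, 5, 12, 22, 24, 26, 30, 31, 36}
Set B = {1, 2, 10, 20, 36, 38, 40}
Check each element of B against A:
1 ∉ A (include), 2 ∈ A, 10 ∉ A (include), 20 ∉ A (include), 36 ∈ A, 38 ∉ A (include), 40 ∉ A (include)
Elements of B not in A: {1, 10, 20, 38, 40}

{1, 10, 20, 38, 40}


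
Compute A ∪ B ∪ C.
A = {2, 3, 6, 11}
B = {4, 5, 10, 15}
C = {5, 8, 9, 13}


Set A = {2, 3, 6, 11}
Set B = {4, 5, 10, 15}
Set C = {5, 8, 9, 13}
First, A ∪ B = {2, 3, 4, 5, 6, 10, 11, 15}
Then, (A ∪ B) ∪ C = {2, 3, 4, 5, 6, 8, 9, 10, 11, 13, 15}

{2, 3, 4, 5, 6, 8, 9, 10, 11, 13, 15}


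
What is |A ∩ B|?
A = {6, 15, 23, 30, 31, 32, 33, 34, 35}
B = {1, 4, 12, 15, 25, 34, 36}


Set A = {6, 15, 23, 30, 31, 32, 33, 34, 35}
Set B = {1, 4, 12, 15, 25, 34, 36}
A ∩ B = {15, 34}
|A ∩ B| = 2

2


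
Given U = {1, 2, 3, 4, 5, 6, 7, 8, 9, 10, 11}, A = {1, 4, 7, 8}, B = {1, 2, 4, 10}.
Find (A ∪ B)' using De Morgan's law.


U = {1, 2, 3, 4, 5, 6, 7, 8, 9, 10, 11}
A = {1, 4, 7, 8}, B = {1, 2, 4, 10}
A ∪ B = {1, 2, 4, 7, 8, 10}
(A ∪ B)' = U \ (A ∪ B) = {3, 5, 6, 9, 11}
Verification via A' ∩ B': A' = {2, 3, 5, 6, 9, 10, 11}, B' = {3, 5, 6, 7, 8, 9, 11}
A' ∩ B' = {3, 5, 6, 9, 11} ✓

{3, 5, 6, 9, 11}


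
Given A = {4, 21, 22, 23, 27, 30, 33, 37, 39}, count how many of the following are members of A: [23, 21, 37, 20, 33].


Set A = {4, 21, 22, 23, 27, 30, 33, 37, 39}
Candidates: [23, 21, 37, 20, 33]
Check each candidate:
23 ∈ A, 21 ∈ A, 37 ∈ A, 20 ∉ A, 33 ∈ A
Count of candidates in A: 4

4


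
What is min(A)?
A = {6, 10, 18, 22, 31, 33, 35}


Set A = {6, 10, 18, 22, 31, 33, 35}
Elements in ascending order: 6, 10, 18, 22, 31, 33, 35
The smallest element is 6.

6


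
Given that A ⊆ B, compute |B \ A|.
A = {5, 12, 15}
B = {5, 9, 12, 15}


Set A = {5, 12, 15}, |A| = 3
Set B = {5, 9, 12, 15}, |B| = 4
Since A ⊆ B: B \ A = {9}
|B| - |A| = 4 - 3 = 1

1


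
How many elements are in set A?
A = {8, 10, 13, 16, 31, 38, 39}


Set A = {8, 10, 13, 16, 31, 38, 39}
Listing elements: 8, 10, 13, 16, 31, 38, 39
Counting: 7 elements
|A| = 7

7


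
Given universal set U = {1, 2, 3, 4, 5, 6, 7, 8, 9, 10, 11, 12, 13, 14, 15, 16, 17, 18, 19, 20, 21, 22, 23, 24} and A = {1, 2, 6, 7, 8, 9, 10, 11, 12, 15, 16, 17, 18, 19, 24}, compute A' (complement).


Universal set U = {1, 2, 3, 4, 5, 6, 7, 8, 9, 10, 11, 12, 13, 14, 15, 16, 17, 18, 19, 20, 21, 22, 23, 24}
Set A = {1, 2, 6, 7, 8, 9, 10, 11, 12, 15, 16, 17, 18, 19, 24}
A' = U \ A = elements in U but not in A
Checking each element of U:
1 (in A, exclude), 2 (in A, exclude), 3 (not in A, include), 4 (not in A, include), 5 (not in A, include), 6 (in A, exclude), 7 (in A, exclude), 8 (in A, exclude), 9 (in A, exclude), 10 (in A, exclude), 11 (in A, exclude), 12 (in A, exclude), 13 (not in A, include), 14 (not in A, include), 15 (in A, exclude), 16 (in A, exclude), 17 (in A, exclude), 18 (in A, exclude), 19 (in A, exclude), 20 (not in A, include), 21 (not in A, include), 22 (not in A, include), 23 (not in A, include), 24 (in A, exclude)
A' = {3, 4, 5, 13, 14, 20, 21, 22, 23}

{3, 4, 5, 13, 14, 20, 21, 22, 23}


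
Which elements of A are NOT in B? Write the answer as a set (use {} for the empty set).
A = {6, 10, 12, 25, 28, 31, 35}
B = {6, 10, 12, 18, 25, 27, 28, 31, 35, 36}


Set A = {6, 10, 12, 25, 28, 31, 35}
Set B = {6, 10, 12, 18, 25, 27, 28, 31, 35, 36}
Check each element of A against B:
6 ∈ B, 10 ∈ B, 12 ∈ B, 25 ∈ B, 28 ∈ B, 31 ∈ B, 35 ∈ B
Elements of A not in B: {}

{}


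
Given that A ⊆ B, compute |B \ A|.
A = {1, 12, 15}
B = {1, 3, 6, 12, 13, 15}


Set A = {1, 12, 15}, |A| = 3
Set B = {1, 3, 6, 12, 13, 15}, |B| = 6
Since A ⊆ B: B \ A = {3, 6, 13}
|B| - |A| = 6 - 3 = 3

3


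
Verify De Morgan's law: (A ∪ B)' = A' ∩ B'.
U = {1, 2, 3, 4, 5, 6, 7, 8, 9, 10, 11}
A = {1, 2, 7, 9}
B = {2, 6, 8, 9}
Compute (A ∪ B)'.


U = {1, 2, 3, 4, 5, 6, 7, 8, 9, 10, 11}
A = {1, 2, 7, 9}, B = {2, 6, 8, 9}
A ∪ B = {1, 2, 6, 7, 8, 9}
(A ∪ B)' = U \ (A ∪ B) = {3, 4, 5, 10, 11}
Verification via A' ∩ B': A' = {3, 4, 5, 6, 8, 10, 11}, B' = {1, 3, 4, 5, 7, 10, 11}
A' ∩ B' = {3, 4, 5, 10, 11} ✓

{3, 4, 5, 10, 11}


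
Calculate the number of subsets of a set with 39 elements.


The set has 39 elements.
The power set contains all possible subsets.
|P(A)| = 2^|A| = 2^39 = 549755813888

549755813888


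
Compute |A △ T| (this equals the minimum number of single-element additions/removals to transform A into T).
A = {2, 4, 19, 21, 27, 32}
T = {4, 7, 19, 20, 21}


Set A = {2, 4, 19, 21, 27, 32}
Set T = {4, 7, 19, 20, 21}
Elements to remove from A (in A, not in T): {2, 27, 32} → 3 removals
Elements to add to A (in T, not in A): {7, 20} → 2 additions
Total edits = 3 + 2 = 5

5


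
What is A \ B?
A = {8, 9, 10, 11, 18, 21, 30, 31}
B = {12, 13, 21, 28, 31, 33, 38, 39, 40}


Set A = {8, 9, 10, 11, 18, 21, 30, 31}
Set B = {12, 13, 21, 28, 31, 33, 38, 39, 40}
A \ B includes elements in A that are not in B.
Check each element of A:
8 (not in B, keep), 9 (not in B, keep), 10 (not in B, keep), 11 (not in B, keep), 18 (not in B, keep), 21 (in B, remove), 30 (not in B, keep), 31 (in B, remove)
A \ B = {8, 9, 10, 11, 18, 30}

{8, 9, 10, 11, 18, 30}


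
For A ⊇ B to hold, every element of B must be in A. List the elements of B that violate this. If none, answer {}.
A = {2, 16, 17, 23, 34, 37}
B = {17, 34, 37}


Set A = {2, 16, 17, 23, 34, 37}
Set B = {17, 34, 37}
Check each element of B against A:
17 ∈ A, 34 ∈ A, 37 ∈ A
Elements of B not in A: {}

{}


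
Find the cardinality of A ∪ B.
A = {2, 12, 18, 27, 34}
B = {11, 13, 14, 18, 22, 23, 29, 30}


Set A = {2, 12, 18, 27, 34}, |A| = 5
Set B = {11, 13, 14, 18, 22, 23, 29, 30}, |B| = 8
A ∩ B = {18}, |A ∩ B| = 1
|A ∪ B| = |A| + |B| - |A ∩ B| = 5 + 8 - 1 = 12

12


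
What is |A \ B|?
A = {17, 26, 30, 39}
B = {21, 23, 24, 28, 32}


Set A = {17, 26, 30, 39}
Set B = {21, 23, 24, 28, 32}
A \ B = {17, 26, 30, 39}
|A \ B| = 4

4


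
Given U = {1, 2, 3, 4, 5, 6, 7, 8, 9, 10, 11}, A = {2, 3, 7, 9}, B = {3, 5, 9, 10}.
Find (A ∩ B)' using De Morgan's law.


U = {1, 2, 3, 4, 5, 6, 7, 8, 9, 10, 11}
A = {2, 3, 7, 9}, B = {3, 5, 9, 10}
A ∩ B = {3, 9}
(A ∩ B)' = U \ (A ∩ B) = {1, 2, 4, 5, 6, 7, 8, 10, 11}
Verification via A' ∪ B': A' = {1, 4, 5, 6, 8, 10, 11}, B' = {1, 2, 4, 6, 7, 8, 11}
A' ∪ B' = {1, 2, 4, 5, 6, 7, 8, 10, 11} ✓

{1, 2, 4, 5, 6, 7, 8, 10, 11}


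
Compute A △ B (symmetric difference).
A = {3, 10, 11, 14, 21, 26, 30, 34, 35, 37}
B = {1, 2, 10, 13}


Set A = {3, 10, 11, 14, 21, 26, 30, 34, 35, 37}
Set B = {1, 2, 10, 13}
A △ B = (A \ B) ∪ (B \ A)
Elements in A but not B: {3, 11, 14, 21, 26, 30, 34, 35, 37}
Elements in B but not A: {1, 2, 13}
A △ B = {1, 2, 3, 11, 13, 14, 21, 26, 30, 34, 35, 37}

{1, 2, 3, 11, 13, 14, 21, 26, 30, 34, 35, 37}


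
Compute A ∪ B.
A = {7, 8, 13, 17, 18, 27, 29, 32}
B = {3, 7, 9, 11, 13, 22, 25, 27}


Set A = {7, 8, 13, 17, 18, 27, 29, 32}
Set B = {3, 7, 9, 11, 13, 22, 25, 27}
A ∪ B includes all elements in either set.
Elements from A: {7, 8, 13, 17, 18, 27, 29, 32}
Elements from B not already included: {3, 9, 11, 22, 25}
A ∪ B = {3, 7, 8, 9, 11, 13, 17, 18, 22, 25, 27, 29, 32}

{3, 7, 8, 9, 11, 13, 17, 18, 22, 25, 27, 29, 32}


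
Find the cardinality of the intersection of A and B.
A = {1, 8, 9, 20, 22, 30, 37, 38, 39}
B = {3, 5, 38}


Set A = {1, 8, 9, 20, 22, 30, 37, 38, 39}
Set B = {3, 5, 38}
A ∩ B = {38}
|A ∩ B| = 1

1


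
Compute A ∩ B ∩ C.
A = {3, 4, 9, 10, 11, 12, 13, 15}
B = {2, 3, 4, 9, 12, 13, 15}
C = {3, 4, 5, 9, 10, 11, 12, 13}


Set A = {3, 4, 9, 10, 11, 12, 13, 15}
Set B = {2, 3, 4, 9, 12, 13, 15}
Set C = {3, 4, 5, 9, 10, 11, 12, 13}
First, A ∩ B = {3, 4, 9, 12, 13, 15}
Then, (A ∩ B) ∩ C = {3, 4, 9, 12, 13}

{3, 4, 9, 12, 13}


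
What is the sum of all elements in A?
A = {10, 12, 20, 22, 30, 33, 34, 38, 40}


Set A = {10, 12, 20, 22, 30, 33, 34, 38, 40}
Sum = 10 + 12 + 20 + 22 + 30 + 33 + 34 + 38 + 40 = 239

239


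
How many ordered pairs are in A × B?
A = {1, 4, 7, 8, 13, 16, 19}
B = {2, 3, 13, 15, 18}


Set A = {1, 4, 7, 8, 13, 16, 19} has 7 elements.
Set B = {2, 3, 13, 15, 18} has 5 elements.
|A × B| = |A| × |B| = 7 × 5 = 35

35


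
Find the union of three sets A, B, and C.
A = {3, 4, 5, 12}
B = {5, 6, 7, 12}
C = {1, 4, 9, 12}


Set A = {3, 4, 5, 12}
Set B = {5, 6, 7, 12}
Set C = {1, 4, 9, 12}
First, A ∪ B = {3, 4, 5, 6, 7, 12}
Then, (A ∪ B) ∪ C = {1, 3, 4, 5, 6, 7, 9, 12}

{1, 3, 4, 5, 6, 7, 9, 12}


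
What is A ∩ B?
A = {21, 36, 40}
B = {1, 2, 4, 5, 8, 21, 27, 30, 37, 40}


Set A = {21, 36, 40}
Set B = {1, 2, 4, 5, 8, 21, 27, 30, 37, 40}
A ∩ B includes only elements in both sets.
Check each element of A against B:
21 ✓, 36 ✗, 40 ✓
A ∩ B = {21, 40}

{21, 40}


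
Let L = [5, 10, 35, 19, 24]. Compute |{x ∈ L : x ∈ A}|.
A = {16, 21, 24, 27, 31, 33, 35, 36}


Set A = {16, 21, 24, 27, 31, 33, 35, 36}
Candidates: [5, 10, 35, 19, 24]
Check each candidate:
5 ∉ A, 10 ∉ A, 35 ∈ A, 19 ∉ A, 24 ∈ A
Count of candidates in A: 2

2


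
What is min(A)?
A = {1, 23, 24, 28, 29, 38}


Set A = {1, 23, 24, 28, 29, 38}
Elements in ascending order: 1, 23, 24, 28, 29, 38
The smallest element is 1.

1


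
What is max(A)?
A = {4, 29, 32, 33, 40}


Set A = {4, 29, 32, 33, 40}
Elements in ascending order: 4, 29, 32, 33, 40
The largest element is 40.

40


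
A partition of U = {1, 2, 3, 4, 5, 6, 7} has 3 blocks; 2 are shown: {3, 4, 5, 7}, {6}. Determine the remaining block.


U = {1, 2, 3, 4, 5, 6, 7}
Shown blocks: {3, 4, 5, 7}, {6}
A partition's blocks are pairwise disjoint and cover U, so the missing block = U \ (union of shown blocks).
Union of shown blocks: {3, 4, 5, 6, 7}
Missing block = U \ (union) = {1, 2}

{1, 2}


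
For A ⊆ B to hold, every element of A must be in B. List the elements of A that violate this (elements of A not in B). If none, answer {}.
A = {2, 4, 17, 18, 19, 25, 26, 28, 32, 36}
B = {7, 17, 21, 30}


Set A = {2, 4, 17, 18, 19, 25, 26, 28, 32, 36}
Set B = {7, 17, 21, 30}
Check each element of A against B:
2 ∉ B (include), 4 ∉ B (include), 17 ∈ B, 18 ∉ B (include), 19 ∉ B (include), 25 ∉ B (include), 26 ∉ B (include), 28 ∉ B (include), 32 ∉ B (include), 36 ∉ B (include)
Elements of A not in B: {2, 4, 18, 19, 25, 26, 28, 32, 36}

{2, 4, 18, 19, 25, 26, 28, 32, 36}


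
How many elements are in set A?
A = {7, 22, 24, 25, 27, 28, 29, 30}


Set A = {7, 22, 24, 25, 27, 28, 29, 30}
Listing elements: 7, 22, 24, 25, 27, 28, 29, 30
Counting: 8 elements
|A| = 8

8


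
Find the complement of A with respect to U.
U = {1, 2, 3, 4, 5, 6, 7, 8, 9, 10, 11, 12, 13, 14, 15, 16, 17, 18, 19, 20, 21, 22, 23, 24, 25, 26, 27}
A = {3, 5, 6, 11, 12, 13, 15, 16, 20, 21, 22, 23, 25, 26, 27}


Universal set U = {1, 2, 3, 4, 5, 6, 7, 8, 9, 10, 11, 12, 13, 14, 15, 16, 17, 18, 19, 20, 21, 22, 23, 24, 25, 26, 27}
Set A = {3, 5, 6, 11, 12, 13, 15, 16, 20, 21, 22, 23, 25, 26, 27}
A' = U \ A = elements in U but not in A
Checking each element of U:
1 (not in A, include), 2 (not in A, include), 3 (in A, exclude), 4 (not in A, include), 5 (in A, exclude), 6 (in A, exclude), 7 (not in A, include), 8 (not in A, include), 9 (not in A, include), 10 (not in A, include), 11 (in A, exclude), 12 (in A, exclude), 13 (in A, exclude), 14 (not in A, include), 15 (in A, exclude), 16 (in A, exclude), 17 (not in A, include), 18 (not in A, include), 19 (not in A, include), 20 (in A, exclude), 21 (in A, exclude), 22 (in A, exclude), 23 (in A, exclude), 24 (not in A, include), 25 (in A, exclude), 26 (in A, exclude), 27 (in A, exclude)
A' = {1, 2, 4, 7, 8, 9, 10, 14, 17, 18, 19, 24}

{1, 2, 4, 7, 8, 9, 10, 14, 17, 18, 19, 24}


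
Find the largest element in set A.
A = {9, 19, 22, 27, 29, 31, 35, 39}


Set A = {9, 19, 22, 27, 29, 31, 35, 39}
Elements in ascending order: 9, 19, 22, 27, 29, 31, 35, 39
The largest element is 39.

39


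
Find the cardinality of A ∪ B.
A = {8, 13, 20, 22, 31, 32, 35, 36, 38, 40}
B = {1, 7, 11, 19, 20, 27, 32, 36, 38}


Set A = {8, 13, 20, 22, 31, 32, 35, 36, 38, 40}, |A| = 10
Set B = {1, 7, 11, 19, 20, 27, 32, 36, 38}, |B| = 9
A ∩ B = {20, 32, 36, 38}, |A ∩ B| = 4
|A ∪ B| = |A| + |B| - |A ∩ B| = 10 + 9 - 4 = 15

15


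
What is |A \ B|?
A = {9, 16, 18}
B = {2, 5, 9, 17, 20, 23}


Set A = {9, 16, 18}
Set B = {2, 5, 9, 17, 20, 23}
A \ B = {16, 18}
|A \ B| = 2

2


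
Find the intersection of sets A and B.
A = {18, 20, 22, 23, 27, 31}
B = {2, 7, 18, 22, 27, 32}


Set A = {18, 20, 22, 23, 27, 31}
Set B = {2, 7, 18, 22, 27, 32}
A ∩ B includes only elements in both sets.
Check each element of A against B:
18 ✓, 20 ✗, 22 ✓, 23 ✗, 27 ✓, 31 ✗
A ∩ B = {18, 22, 27}

{18, 22, 27}


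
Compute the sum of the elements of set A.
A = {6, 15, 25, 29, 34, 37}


Set A = {6, 15, 25, 29, 34, 37}
Sum = 6 + 15 + 25 + 29 + 34 + 37 = 146

146


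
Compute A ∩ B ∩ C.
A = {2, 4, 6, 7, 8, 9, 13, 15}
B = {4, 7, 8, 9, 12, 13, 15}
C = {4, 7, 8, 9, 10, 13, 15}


Set A = {2, 4, 6, 7, 8, 9, 13, 15}
Set B = {4, 7, 8, 9, 12, 13, 15}
Set C = {4, 7, 8, 9, 10, 13, 15}
First, A ∩ B = {4, 7, 8, 9, 13, 15}
Then, (A ∩ B) ∩ C = {4, 7, 8, 9, 13, 15}

{4, 7, 8, 9, 13, 15}


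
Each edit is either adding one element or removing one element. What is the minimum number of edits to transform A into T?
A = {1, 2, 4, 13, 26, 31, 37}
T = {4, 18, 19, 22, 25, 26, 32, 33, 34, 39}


Set A = {1, 2, 4, 13, 26, 31, 37}
Set T = {4, 18, 19, 22, 25, 26, 32, 33, 34, 39}
Elements to remove from A (in A, not in T): {1, 2, 13, 31, 37} → 5 removals
Elements to add to A (in T, not in A): {18, 19, 22, 25, 32, 33, 34, 39} → 8 additions
Total edits = 5 + 8 = 13

13


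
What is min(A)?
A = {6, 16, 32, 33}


Set A = {6, 16, 32, 33}
Elements in ascending order: 6, 16, 32, 33
The smallest element is 6.

6


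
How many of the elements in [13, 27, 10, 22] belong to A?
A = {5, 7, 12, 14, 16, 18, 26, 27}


Set A = {5, 7, 12, 14, 16, 18, 26, 27}
Candidates: [13, 27, 10, 22]
Check each candidate:
13 ∉ A, 27 ∈ A, 10 ∉ A, 22 ∉ A
Count of candidates in A: 1

1


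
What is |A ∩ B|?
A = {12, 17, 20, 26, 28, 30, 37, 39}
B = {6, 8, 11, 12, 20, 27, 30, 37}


Set A = {12, 17, 20, 26, 28, 30, 37, 39}
Set B = {6, 8, 11, 12, 20, 27, 30, 37}
A ∩ B = {12, 20, 30, 37}
|A ∩ B| = 4

4


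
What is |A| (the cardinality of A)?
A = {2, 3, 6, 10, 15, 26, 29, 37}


Set A = {2, 3, 6, 10, 15, 26, 29, 37}
Listing elements: 2, 3, 6, 10, 15, 26, 29, 37
Counting: 8 elements
|A| = 8

8


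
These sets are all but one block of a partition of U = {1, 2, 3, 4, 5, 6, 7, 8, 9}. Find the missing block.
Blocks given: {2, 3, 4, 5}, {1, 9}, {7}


U = {1, 2, 3, 4, 5, 6, 7, 8, 9}
Shown blocks: {2, 3, 4, 5}, {1, 9}, {7}
A partition's blocks are pairwise disjoint and cover U, so the missing block = U \ (union of shown blocks).
Union of shown blocks: {1, 2, 3, 4, 5, 7, 9}
Missing block = U \ (union) = {6, 8}

{6, 8}


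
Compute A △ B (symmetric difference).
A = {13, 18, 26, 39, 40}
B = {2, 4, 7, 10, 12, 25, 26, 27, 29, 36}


Set A = {13, 18, 26, 39, 40}
Set B = {2, 4, 7, 10, 12, 25, 26, 27, 29, 36}
A △ B = (A \ B) ∪ (B \ A)
Elements in A but not B: {13, 18, 39, 40}
Elements in B but not A: {2, 4, 7, 10, 12, 25, 27, 29, 36}
A △ B = {2, 4, 7, 10, 12, 13, 18, 25, 27, 29, 36, 39, 40}

{2, 4, 7, 10, 12, 13, 18, 25, 27, 29, 36, 39, 40}


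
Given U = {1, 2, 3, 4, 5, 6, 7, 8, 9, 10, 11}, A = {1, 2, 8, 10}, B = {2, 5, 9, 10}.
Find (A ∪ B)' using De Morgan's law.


U = {1, 2, 3, 4, 5, 6, 7, 8, 9, 10, 11}
A = {1, 2, 8, 10}, B = {2, 5, 9, 10}
A ∪ B = {1, 2, 5, 8, 9, 10}
(A ∪ B)' = U \ (A ∪ B) = {3, 4, 6, 7, 11}
Verification via A' ∩ B': A' = {3, 4, 5, 6, 7, 9, 11}, B' = {1, 3, 4, 6, 7, 8, 11}
A' ∩ B' = {3, 4, 6, 7, 11} ✓

{3, 4, 6, 7, 11}


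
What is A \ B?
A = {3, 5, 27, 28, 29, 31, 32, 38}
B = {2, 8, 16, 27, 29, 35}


Set A = {3, 5, 27, 28, 29, 31, 32, 38}
Set B = {2, 8, 16, 27, 29, 35}
A \ B includes elements in A that are not in B.
Check each element of A:
3 (not in B, keep), 5 (not in B, keep), 27 (in B, remove), 28 (not in B, keep), 29 (in B, remove), 31 (not in B, keep), 32 (not in B, keep), 38 (not in B, keep)
A \ B = {3, 5, 28, 31, 32, 38}

{3, 5, 28, 31, 32, 38}


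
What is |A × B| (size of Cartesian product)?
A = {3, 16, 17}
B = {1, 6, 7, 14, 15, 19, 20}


Set A = {3, 16, 17} has 3 elements.
Set B = {1, 6, 7, 14, 15, 19, 20} has 7 elements.
|A × B| = |A| × |B| = 3 × 7 = 21

21


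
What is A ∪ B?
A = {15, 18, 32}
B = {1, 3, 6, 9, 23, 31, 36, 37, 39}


Set A = {15, 18, 32}
Set B = {1, 3, 6, 9, 23, 31, 36, 37, 39}
A ∪ B includes all elements in either set.
Elements from A: {15, 18, 32}
Elements from B not already included: {1, 3, 6, 9, 23, 31, 36, 37, 39}
A ∪ B = {1, 3, 6, 9, 15, 18, 23, 31, 32, 36, 37, 39}

{1, 3, 6, 9, 15, 18, 23, 31, 32, 36, 37, 39}


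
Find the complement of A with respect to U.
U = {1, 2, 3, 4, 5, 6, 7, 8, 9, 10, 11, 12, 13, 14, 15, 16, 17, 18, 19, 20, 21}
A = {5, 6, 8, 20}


Universal set U = {1, 2, 3, 4, 5, 6, 7, 8, 9, 10, 11, 12, 13, 14, 15, 16, 17, 18, 19, 20, 21}
Set A = {5, 6, 8, 20}
A' = U \ A = elements in U but not in A
Checking each element of U:
1 (not in A, include), 2 (not in A, include), 3 (not in A, include), 4 (not in A, include), 5 (in A, exclude), 6 (in A, exclude), 7 (not in A, include), 8 (in A, exclude), 9 (not in A, include), 10 (not in A, include), 11 (not in A, include), 12 (not in A, include), 13 (not in A, include), 14 (not in A, include), 15 (not in A, include), 16 (not in A, include), 17 (not in A, include), 18 (not in A, include), 19 (not in A, include), 20 (in A, exclude), 21 (not in A, include)
A' = {1, 2, 3, 4, 7, 9, 10, 11, 12, 13, 14, 15, 16, 17, 18, 19, 21}

{1, 2, 3, 4, 7, 9, 10, 11, 12, 13, 14, 15, 16, 17, 18, 19, 21}


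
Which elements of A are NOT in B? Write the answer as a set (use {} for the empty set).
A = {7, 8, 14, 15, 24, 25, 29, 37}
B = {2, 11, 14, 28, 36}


Set A = {7, 8, 14, 15, 24, 25, 29, 37}
Set B = {2, 11, 14, 28, 36}
Check each element of A against B:
7 ∉ B (include), 8 ∉ B (include), 14 ∈ B, 15 ∉ B (include), 24 ∉ B (include), 25 ∉ B (include), 29 ∉ B (include), 37 ∉ B (include)
Elements of A not in B: {7, 8, 15, 24, 25, 29, 37}

{7, 8, 15, 24, 25, 29, 37}


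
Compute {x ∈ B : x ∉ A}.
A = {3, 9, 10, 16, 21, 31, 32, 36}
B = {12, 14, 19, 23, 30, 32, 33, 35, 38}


Set A = {3, 9, 10, 16, 21, 31, 32, 36}
Set B = {12, 14, 19, 23, 30, 32, 33, 35, 38}
Check each element of B against A:
12 ∉ A (include), 14 ∉ A (include), 19 ∉ A (include), 23 ∉ A (include), 30 ∉ A (include), 32 ∈ A, 33 ∉ A (include), 35 ∉ A (include), 38 ∉ A (include)
Elements of B not in A: {12, 14, 19, 23, 30, 33, 35, 38}

{12, 14, 19, 23, 30, 33, 35, 38}


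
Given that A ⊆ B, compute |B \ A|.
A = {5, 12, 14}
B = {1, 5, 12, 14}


Set A = {5, 12, 14}, |A| = 3
Set B = {1, 5, 12, 14}, |B| = 4
Since A ⊆ B: B \ A = {1}
|B| - |A| = 4 - 3 = 1

1


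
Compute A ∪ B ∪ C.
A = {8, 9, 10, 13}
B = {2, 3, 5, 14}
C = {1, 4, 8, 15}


Set A = {8, 9, 10, 13}
Set B = {2, 3, 5, 14}
Set C = {1, 4, 8, 15}
First, A ∪ B = {2, 3, 5, 8, 9, 10, 13, 14}
Then, (A ∪ B) ∪ C = {1, 2, 3, 4, 5, 8, 9, 10, 13, 14, 15}

{1, 2, 3, 4, 5, 8, 9, 10, 13, 14, 15}


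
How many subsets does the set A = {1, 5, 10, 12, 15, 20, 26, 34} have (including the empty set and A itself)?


Set A = {1, 5, 10, 12, 15, 20, 26, 34}
|A| = 8
The power set P(A) contains all subsets of A.
|P(A)| = 2^|A| = 2^8 = 256

256


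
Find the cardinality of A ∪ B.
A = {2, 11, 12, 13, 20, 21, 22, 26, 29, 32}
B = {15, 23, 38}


Set A = {2, 11, 12, 13, 20, 21, 22, 26, 29, 32}, |A| = 10
Set B = {15, 23, 38}, |B| = 3
A ∩ B = {}, |A ∩ B| = 0
|A ∪ B| = |A| + |B| - |A ∩ B| = 10 + 3 - 0 = 13

13


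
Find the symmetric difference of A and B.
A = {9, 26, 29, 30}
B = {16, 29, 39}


Set A = {9, 26, 29, 30}
Set B = {16, 29, 39}
A △ B = (A \ B) ∪ (B \ A)
Elements in A but not B: {9, 26, 30}
Elements in B but not A: {16, 39}
A △ B = {9, 16, 26, 30, 39}

{9, 16, 26, 30, 39}


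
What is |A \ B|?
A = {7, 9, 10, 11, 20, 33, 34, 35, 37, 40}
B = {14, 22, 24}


Set A = {7, 9, 10, 11, 20, 33, 34, 35, 37, 40}
Set B = {14, 22, 24}
A \ B = {7, 9, 10, 11, 20, 33, 34, 35, 37, 40}
|A \ B| = 10

10


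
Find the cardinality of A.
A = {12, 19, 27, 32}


Set A = {12, 19, 27, 32}
Listing elements: 12, 19, 27, 32
Counting: 4 elements
|A| = 4

4


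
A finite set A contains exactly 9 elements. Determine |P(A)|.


The set has 9 elements.
The power set contains all possible subsets.
|P(A)| = 2^|A| = 2^9 = 512

512


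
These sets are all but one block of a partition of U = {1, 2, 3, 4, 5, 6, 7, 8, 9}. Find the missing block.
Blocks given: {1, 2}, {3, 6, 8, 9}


U = {1, 2, 3, 4, 5, 6, 7, 8, 9}
Shown blocks: {1, 2}, {3, 6, 8, 9}
A partition's blocks are pairwise disjoint and cover U, so the missing block = U \ (union of shown blocks).
Union of shown blocks: {1, 2, 3, 6, 8, 9}
Missing block = U \ (union) = {4, 5, 7}

{4, 5, 7}


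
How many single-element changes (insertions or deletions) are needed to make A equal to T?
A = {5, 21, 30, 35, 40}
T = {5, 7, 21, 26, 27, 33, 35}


Set A = {5, 21, 30, 35, 40}
Set T = {5, 7, 21, 26, 27, 33, 35}
Elements to remove from A (in A, not in T): {30, 40} → 2 removals
Elements to add to A (in T, not in A): {7, 26, 27, 33} → 4 additions
Total edits = 2 + 4 = 6

6


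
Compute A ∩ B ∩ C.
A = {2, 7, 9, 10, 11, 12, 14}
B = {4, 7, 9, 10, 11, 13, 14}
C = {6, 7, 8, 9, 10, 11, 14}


Set A = {2, 7, 9, 10, 11, 12, 14}
Set B = {4, 7, 9, 10, 11, 13, 14}
Set C = {6, 7, 8, 9, 10, 11, 14}
First, A ∩ B = {7, 9, 10, 11, 14}
Then, (A ∩ B) ∩ C = {7, 9, 10, 11, 14}

{7, 9, 10, 11, 14}


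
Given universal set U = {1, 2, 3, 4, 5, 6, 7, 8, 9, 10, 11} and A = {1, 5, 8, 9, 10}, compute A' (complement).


Universal set U = {1, 2, 3, 4, 5, 6, 7, 8, 9, 10, 11}
Set A = {1, 5, 8, 9, 10}
A' = U \ A = elements in U but not in A
Checking each element of U:
1 (in A, exclude), 2 (not in A, include), 3 (not in A, include), 4 (not in A, include), 5 (in A, exclude), 6 (not in A, include), 7 (not in A, include), 8 (in A, exclude), 9 (in A, exclude), 10 (in A, exclude), 11 (not in A, include)
A' = {2, 3, 4, 6, 7, 11}

{2, 3, 4, 6, 7, 11}


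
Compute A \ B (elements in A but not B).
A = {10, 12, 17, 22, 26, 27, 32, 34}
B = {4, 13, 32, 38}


Set A = {10, 12, 17, 22, 26, 27, 32, 34}
Set B = {4, 13, 32, 38}
A \ B includes elements in A that are not in B.
Check each element of A:
10 (not in B, keep), 12 (not in B, keep), 17 (not in B, keep), 22 (not in B, keep), 26 (not in B, keep), 27 (not in B, keep), 32 (in B, remove), 34 (not in B, keep)
A \ B = {10, 12, 17, 22, 26, 27, 34}

{10, 12, 17, 22, 26, 27, 34}


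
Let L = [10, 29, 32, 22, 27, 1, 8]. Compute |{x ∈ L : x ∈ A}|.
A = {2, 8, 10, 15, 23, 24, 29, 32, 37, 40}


Set A = {2, 8, 10, 15, 23, 24, 29, 32, 37, 40}
Candidates: [10, 29, 32, 22, 27, 1, 8]
Check each candidate:
10 ∈ A, 29 ∈ A, 32 ∈ A, 22 ∉ A, 27 ∉ A, 1 ∉ A, 8 ∈ A
Count of candidates in A: 4

4


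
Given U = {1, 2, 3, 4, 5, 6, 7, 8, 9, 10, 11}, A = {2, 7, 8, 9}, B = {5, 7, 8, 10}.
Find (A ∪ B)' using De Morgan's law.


U = {1, 2, 3, 4, 5, 6, 7, 8, 9, 10, 11}
A = {2, 7, 8, 9}, B = {5, 7, 8, 10}
A ∪ B = {2, 5, 7, 8, 9, 10}
(A ∪ B)' = U \ (A ∪ B) = {1, 3, 4, 6, 11}
Verification via A' ∩ B': A' = {1, 3, 4, 5, 6, 10, 11}, B' = {1, 2, 3, 4, 6, 9, 11}
A' ∩ B' = {1, 3, 4, 6, 11} ✓

{1, 3, 4, 6, 11}
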